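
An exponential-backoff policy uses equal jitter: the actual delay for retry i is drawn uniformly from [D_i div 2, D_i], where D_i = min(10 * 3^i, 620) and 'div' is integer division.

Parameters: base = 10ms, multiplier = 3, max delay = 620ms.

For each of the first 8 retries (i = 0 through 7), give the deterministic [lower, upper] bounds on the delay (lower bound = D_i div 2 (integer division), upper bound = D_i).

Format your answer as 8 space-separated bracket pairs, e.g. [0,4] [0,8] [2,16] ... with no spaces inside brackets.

Answer: [5,10] [15,30] [45,90] [135,270] [310,620] [310,620] [310,620] [310,620]

Derivation:
Computing bounds per retry:
  i=0: D_i=min(10*3^0,620)=10, bounds=[5,10]
  i=1: D_i=min(10*3^1,620)=30, bounds=[15,30]
  i=2: D_i=min(10*3^2,620)=90, bounds=[45,90]
  i=3: D_i=min(10*3^3,620)=270, bounds=[135,270]
  i=4: D_i=min(10*3^4,620)=620, bounds=[310,620]
  i=5: D_i=min(10*3^5,620)=620, bounds=[310,620]
  i=6: D_i=min(10*3^6,620)=620, bounds=[310,620]
  i=7: D_i=min(10*3^7,620)=620, bounds=[310,620]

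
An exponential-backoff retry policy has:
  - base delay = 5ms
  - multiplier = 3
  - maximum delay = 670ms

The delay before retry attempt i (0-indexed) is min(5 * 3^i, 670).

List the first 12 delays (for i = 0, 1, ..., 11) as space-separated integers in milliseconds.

Answer: 5 15 45 135 405 670 670 670 670 670 670 670

Derivation:
Computing each delay:
  i=0: min(5*3^0, 670) = 5
  i=1: min(5*3^1, 670) = 15
  i=2: min(5*3^2, 670) = 45
  i=3: min(5*3^3, 670) = 135
  i=4: min(5*3^4, 670) = 405
  i=5: min(5*3^5, 670) = 670
  i=6: min(5*3^6, 670) = 670
  i=7: min(5*3^7, 670) = 670
  i=8: min(5*3^8, 670) = 670
  i=9: min(5*3^9, 670) = 670
  i=10: min(5*3^10, 670) = 670
  i=11: min(5*3^11, 670) = 670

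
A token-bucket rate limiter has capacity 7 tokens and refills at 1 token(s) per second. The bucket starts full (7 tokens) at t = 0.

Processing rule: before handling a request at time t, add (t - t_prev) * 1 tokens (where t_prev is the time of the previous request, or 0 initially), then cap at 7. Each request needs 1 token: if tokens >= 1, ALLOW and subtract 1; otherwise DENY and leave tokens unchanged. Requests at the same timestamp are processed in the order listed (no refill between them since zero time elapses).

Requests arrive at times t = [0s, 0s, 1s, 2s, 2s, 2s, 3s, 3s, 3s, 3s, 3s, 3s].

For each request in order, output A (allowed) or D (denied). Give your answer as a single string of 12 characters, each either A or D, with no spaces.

Answer: AAAAAAAAAADD

Derivation:
Simulating step by step:
  req#1 t=0s: ALLOW
  req#2 t=0s: ALLOW
  req#3 t=1s: ALLOW
  req#4 t=2s: ALLOW
  req#5 t=2s: ALLOW
  req#6 t=2s: ALLOW
  req#7 t=3s: ALLOW
  req#8 t=3s: ALLOW
  req#9 t=3s: ALLOW
  req#10 t=3s: ALLOW
  req#11 t=3s: DENY
  req#12 t=3s: DENY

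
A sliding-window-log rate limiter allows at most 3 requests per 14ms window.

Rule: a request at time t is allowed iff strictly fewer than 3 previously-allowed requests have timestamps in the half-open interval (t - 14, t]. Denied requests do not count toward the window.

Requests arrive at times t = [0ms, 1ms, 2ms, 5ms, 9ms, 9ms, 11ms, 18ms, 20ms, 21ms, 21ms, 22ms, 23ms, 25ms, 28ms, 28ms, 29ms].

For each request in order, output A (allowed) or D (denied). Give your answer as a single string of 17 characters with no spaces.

Answer: AAADDDDAAADDDDDDD

Derivation:
Tracking allowed requests in the window:
  req#1 t=0ms: ALLOW
  req#2 t=1ms: ALLOW
  req#3 t=2ms: ALLOW
  req#4 t=5ms: DENY
  req#5 t=9ms: DENY
  req#6 t=9ms: DENY
  req#7 t=11ms: DENY
  req#8 t=18ms: ALLOW
  req#9 t=20ms: ALLOW
  req#10 t=21ms: ALLOW
  req#11 t=21ms: DENY
  req#12 t=22ms: DENY
  req#13 t=23ms: DENY
  req#14 t=25ms: DENY
  req#15 t=28ms: DENY
  req#16 t=28ms: DENY
  req#17 t=29ms: DENY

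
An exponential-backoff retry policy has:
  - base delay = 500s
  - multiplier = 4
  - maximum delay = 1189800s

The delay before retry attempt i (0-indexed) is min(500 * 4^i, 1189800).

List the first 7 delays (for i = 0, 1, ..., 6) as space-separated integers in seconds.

Computing each delay:
  i=0: min(500*4^0, 1189800) = 500
  i=1: min(500*4^1, 1189800) = 2000
  i=2: min(500*4^2, 1189800) = 8000
  i=3: min(500*4^3, 1189800) = 32000
  i=4: min(500*4^4, 1189800) = 128000
  i=5: min(500*4^5, 1189800) = 512000
  i=6: min(500*4^6, 1189800) = 1189800

Answer: 500 2000 8000 32000 128000 512000 1189800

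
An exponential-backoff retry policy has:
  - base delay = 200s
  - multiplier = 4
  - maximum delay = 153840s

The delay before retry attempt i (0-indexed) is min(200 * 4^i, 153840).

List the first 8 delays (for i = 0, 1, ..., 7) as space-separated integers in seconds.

Computing each delay:
  i=0: min(200*4^0, 153840) = 200
  i=1: min(200*4^1, 153840) = 800
  i=2: min(200*4^2, 153840) = 3200
  i=3: min(200*4^3, 153840) = 12800
  i=4: min(200*4^4, 153840) = 51200
  i=5: min(200*4^5, 153840) = 153840
  i=6: min(200*4^6, 153840) = 153840
  i=7: min(200*4^7, 153840) = 153840

Answer: 200 800 3200 12800 51200 153840 153840 153840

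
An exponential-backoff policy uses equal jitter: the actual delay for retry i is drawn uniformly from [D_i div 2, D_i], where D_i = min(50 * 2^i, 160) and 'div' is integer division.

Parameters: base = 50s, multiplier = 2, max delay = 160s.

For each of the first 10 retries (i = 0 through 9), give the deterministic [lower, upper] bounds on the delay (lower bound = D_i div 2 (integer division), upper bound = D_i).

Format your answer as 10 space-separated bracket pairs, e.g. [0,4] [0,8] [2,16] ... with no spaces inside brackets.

Answer: [25,50] [50,100] [80,160] [80,160] [80,160] [80,160] [80,160] [80,160] [80,160] [80,160]

Derivation:
Computing bounds per retry:
  i=0: D_i=min(50*2^0,160)=50, bounds=[25,50]
  i=1: D_i=min(50*2^1,160)=100, bounds=[50,100]
  i=2: D_i=min(50*2^2,160)=160, bounds=[80,160]
  i=3: D_i=min(50*2^3,160)=160, bounds=[80,160]
  i=4: D_i=min(50*2^4,160)=160, bounds=[80,160]
  i=5: D_i=min(50*2^5,160)=160, bounds=[80,160]
  i=6: D_i=min(50*2^6,160)=160, bounds=[80,160]
  i=7: D_i=min(50*2^7,160)=160, bounds=[80,160]
  i=8: D_i=min(50*2^8,160)=160, bounds=[80,160]
  i=9: D_i=min(50*2^9,160)=160, bounds=[80,160]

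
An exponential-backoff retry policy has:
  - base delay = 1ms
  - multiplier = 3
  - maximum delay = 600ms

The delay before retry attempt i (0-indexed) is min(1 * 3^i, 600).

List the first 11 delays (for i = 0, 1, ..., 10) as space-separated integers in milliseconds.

Answer: 1 3 9 27 81 243 600 600 600 600 600

Derivation:
Computing each delay:
  i=0: min(1*3^0, 600) = 1
  i=1: min(1*3^1, 600) = 3
  i=2: min(1*3^2, 600) = 9
  i=3: min(1*3^3, 600) = 27
  i=4: min(1*3^4, 600) = 81
  i=5: min(1*3^5, 600) = 243
  i=6: min(1*3^6, 600) = 600
  i=7: min(1*3^7, 600) = 600
  i=8: min(1*3^8, 600) = 600
  i=9: min(1*3^9, 600) = 600
  i=10: min(1*3^10, 600) = 600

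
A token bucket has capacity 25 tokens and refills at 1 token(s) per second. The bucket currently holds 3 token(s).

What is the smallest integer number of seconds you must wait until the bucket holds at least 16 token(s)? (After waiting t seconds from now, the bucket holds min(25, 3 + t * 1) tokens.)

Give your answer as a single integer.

Answer: 13

Derivation:
Need 3 + t * 1 >= 16, so t >= 13/1.
Smallest integer t = ceil(13/1) = 13.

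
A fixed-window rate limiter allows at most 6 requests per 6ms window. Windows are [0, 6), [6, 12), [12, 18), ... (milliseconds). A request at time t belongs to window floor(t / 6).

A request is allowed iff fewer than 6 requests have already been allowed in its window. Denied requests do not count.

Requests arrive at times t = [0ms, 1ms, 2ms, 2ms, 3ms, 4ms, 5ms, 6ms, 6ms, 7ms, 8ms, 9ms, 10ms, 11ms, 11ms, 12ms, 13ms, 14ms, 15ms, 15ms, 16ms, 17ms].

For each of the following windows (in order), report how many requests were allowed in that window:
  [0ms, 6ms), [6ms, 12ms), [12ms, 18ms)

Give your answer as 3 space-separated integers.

Processing requests:
  req#1 t=0ms (window 0): ALLOW
  req#2 t=1ms (window 0): ALLOW
  req#3 t=2ms (window 0): ALLOW
  req#4 t=2ms (window 0): ALLOW
  req#5 t=3ms (window 0): ALLOW
  req#6 t=4ms (window 0): ALLOW
  req#7 t=5ms (window 0): DENY
  req#8 t=6ms (window 1): ALLOW
  req#9 t=6ms (window 1): ALLOW
  req#10 t=7ms (window 1): ALLOW
  req#11 t=8ms (window 1): ALLOW
  req#12 t=9ms (window 1): ALLOW
  req#13 t=10ms (window 1): ALLOW
  req#14 t=11ms (window 1): DENY
  req#15 t=11ms (window 1): DENY
  req#16 t=12ms (window 2): ALLOW
  req#17 t=13ms (window 2): ALLOW
  req#18 t=14ms (window 2): ALLOW
  req#19 t=15ms (window 2): ALLOW
  req#20 t=15ms (window 2): ALLOW
  req#21 t=16ms (window 2): ALLOW
  req#22 t=17ms (window 2): DENY

Allowed counts by window: 6 6 6

Answer: 6 6 6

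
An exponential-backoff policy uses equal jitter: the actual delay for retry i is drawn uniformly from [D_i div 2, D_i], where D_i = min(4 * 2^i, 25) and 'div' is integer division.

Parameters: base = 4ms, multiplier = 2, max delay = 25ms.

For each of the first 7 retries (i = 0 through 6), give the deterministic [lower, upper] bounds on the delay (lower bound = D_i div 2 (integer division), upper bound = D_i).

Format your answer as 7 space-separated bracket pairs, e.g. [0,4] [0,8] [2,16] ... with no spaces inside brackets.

Answer: [2,4] [4,8] [8,16] [12,25] [12,25] [12,25] [12,25]

Derivation:
Computing bounds per retry:
  i=0: D_i=min(4*2^0,25)=4, bounds=[2,4]
  i=1: D_i=min(4*2^1,25)=8, bounds=[4,8]
  i=2: D_i=min(4*2^2,25)=16, bounds=[8,16]
  i=3: D_i=min(4*2^3,25)=25, bounds=[12,25]
  i=4: D_i=min(4*2^4,25)=25, bounds=[12,25]
  i=5: D_i=min(4*2^5,25)=25, bounds=[12,25]
  i=6: D_i=min(4*2^6,25)=25, bounds=[12,25]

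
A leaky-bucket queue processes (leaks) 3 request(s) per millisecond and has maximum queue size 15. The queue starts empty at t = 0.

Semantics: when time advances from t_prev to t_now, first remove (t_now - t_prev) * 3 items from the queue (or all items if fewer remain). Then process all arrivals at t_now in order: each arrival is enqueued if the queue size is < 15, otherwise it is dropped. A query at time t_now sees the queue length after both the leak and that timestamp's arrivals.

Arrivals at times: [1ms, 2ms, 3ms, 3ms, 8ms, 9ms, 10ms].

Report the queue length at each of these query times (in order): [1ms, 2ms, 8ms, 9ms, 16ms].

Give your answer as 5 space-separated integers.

Answer: 1 1 1 1 0

Derivation:
Queue lengths at query times:
  query t=1ms: backlog = 1
  query t=2ms: backlog = 1
  query t=8ms: backlog = 1
  query t=9ms: backlog = 1
  query t=16ms: backlog = 0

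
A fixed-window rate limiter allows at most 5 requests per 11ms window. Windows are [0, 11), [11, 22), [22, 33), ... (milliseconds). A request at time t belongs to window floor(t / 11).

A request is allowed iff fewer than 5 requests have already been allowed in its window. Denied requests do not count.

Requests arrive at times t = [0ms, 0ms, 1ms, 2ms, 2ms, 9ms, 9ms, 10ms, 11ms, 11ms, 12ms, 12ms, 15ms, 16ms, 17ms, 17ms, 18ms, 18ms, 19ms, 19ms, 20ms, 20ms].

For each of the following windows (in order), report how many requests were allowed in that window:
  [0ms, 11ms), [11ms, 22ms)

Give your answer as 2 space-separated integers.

Answer: 5 5

Derivation:
Processing requests:
  req#1 t=0ms (window 0): ALLOW
  req#2 t=0ms (window 0): ALLOW
  req#3 t=1ms (window 0): ALLOW
  req#4 t=2ms (window 0): ALLOW
  req#5 t=2ms (window 0): ALLOW
  req#6 t=9ms (window 0): DENY
  req#7 t=9ms (window 0): DENY
  req#8 t=10ms (window 0): DENY
  req#9 t=11ms (window 1): ALLOW
  req#10 t=11ms (window 1): ALLOW
  req#11 t=12ms (window 1): ALLOW
  req#12 t=12ms (window 1): ALLOW
  req#13 t=15ms (window 1): ALLOW
  req#14 t=16ms (window 1): DENY
  req#15 t=17ms (window 1): DENY
  req#16 t=17ms (window 1): DENY
  req#17 t=18ms (window 1): DENY
  req#18 t=18ms (window 1): DENY
  req#19 t=19ms (window 1): DENY
  req#20 t=19ms (window 1): DENY
  req#21 t=20ms (window 1): DENY
  req#22 t=20ms (window 1): DENY

Allowed counts by window: 5 5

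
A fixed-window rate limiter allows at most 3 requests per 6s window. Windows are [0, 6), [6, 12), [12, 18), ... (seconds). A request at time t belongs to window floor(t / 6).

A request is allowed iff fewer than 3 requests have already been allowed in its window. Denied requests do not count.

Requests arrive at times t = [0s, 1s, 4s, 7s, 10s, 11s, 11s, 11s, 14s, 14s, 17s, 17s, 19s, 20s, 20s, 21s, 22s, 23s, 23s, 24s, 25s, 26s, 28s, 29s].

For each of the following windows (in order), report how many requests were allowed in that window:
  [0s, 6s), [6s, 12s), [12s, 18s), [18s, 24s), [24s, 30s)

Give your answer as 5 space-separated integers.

Answer: 3 3 3 3 3

Derivation:
Processing requests:
  req#1 t=0s (window 0): ALLOW
  req#2 t=1s (window 0): ALLOW
  req#3 t=4s (window 0): ALLOW
  req#4 t=7s (window 1): ALLOW
  req#5 t=10s (window 1): ALLOW
  req#6 t=11s (window 1): ALLOW
  req#7 t=11s (window 1): DENY
  req#8 t=11s (window 1): DENY
  req#9 t=14s (window 2): ALLOW
  req#10 t=14s (window 2): ALLOW
  req#11 t=17s (window 2): ALLOW
  req#12 t=17s (window 2): DENY
  req#13 t=19s (window 3): ALLOW
  req#14 t=20s (window 3): ALLOW
  req#15 t=20s (window 3): ALLOW
  req#16 t=21s (window 3): DENY
  req#17 t=22s (window 3): DENY
  req#18 t=23s (window 3): DENY
  req#19 t=23s (window 3): DENY
  req#20 t=24s (window 4): ALLOW
  req#21 t=25s (window 4): ALLOW
  req#22 t=26s (window 4): ALLOW
  req#23 t=28s (window 4): DENY
  req#24 t=29s (window 4): DENY

Allowed counts by window: 3 3 3 3 3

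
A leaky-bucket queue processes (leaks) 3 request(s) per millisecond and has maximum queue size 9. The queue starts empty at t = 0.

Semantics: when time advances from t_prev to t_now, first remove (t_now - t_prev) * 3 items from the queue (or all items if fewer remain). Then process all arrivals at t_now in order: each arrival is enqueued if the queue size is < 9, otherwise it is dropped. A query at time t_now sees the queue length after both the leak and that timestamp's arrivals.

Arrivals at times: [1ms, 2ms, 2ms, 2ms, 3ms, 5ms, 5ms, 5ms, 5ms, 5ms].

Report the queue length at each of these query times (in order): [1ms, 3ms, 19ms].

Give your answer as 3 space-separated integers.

Answer: 1 1 0

Derivation:
Queue lengths at query times:
  query t=1ms: backlog = 1
  query t=3ms: backlog = 1
  query t=19ms: backlog = 0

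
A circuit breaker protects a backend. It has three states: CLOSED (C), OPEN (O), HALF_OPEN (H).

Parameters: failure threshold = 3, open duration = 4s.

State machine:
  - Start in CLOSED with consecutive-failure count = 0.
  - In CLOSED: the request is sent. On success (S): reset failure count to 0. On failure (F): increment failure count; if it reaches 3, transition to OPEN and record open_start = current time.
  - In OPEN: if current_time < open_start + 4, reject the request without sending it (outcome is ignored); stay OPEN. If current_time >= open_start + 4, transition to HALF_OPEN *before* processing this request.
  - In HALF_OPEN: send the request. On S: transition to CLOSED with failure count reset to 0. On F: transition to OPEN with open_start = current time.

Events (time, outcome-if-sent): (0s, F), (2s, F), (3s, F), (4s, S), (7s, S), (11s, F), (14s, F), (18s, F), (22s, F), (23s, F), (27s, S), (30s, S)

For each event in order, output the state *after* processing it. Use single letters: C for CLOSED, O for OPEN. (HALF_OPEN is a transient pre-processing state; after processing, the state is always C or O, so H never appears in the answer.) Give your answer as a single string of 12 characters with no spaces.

State after each event:
  event#1 t=0s outcome=F: state=CLOSED
  event#2 t=2s outcome=F: state=CLOSED
  event#3 t=3s outcome=F: state=OPEN
  event#4 t=4s outcome=S: state=OPEN
  event#5 t=7s outcome=S: state=CLOSED
  event#6 t=11s outcome=F: state=CLOSED
  event#7 t=14s outcome=F: state=CLOSED
  event#8 t=18s outcome=F: state=OPEN
  event#9 t=22s outcome=F: state=OPEN
  event#10 t=23s outcome=F: state=OPEN
  event#11 t=27s outcome=S: state=CLOSED
  event#12 t=30s outcome=S: state=CLOSED

Answer: CCOOCCCOOOCC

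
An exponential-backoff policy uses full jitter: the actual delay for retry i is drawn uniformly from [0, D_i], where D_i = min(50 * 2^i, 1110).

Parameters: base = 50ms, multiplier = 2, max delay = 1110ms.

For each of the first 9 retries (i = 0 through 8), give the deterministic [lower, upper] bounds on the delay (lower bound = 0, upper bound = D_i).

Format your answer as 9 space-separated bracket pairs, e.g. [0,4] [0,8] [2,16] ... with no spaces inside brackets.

Answer: [0,50] [0,100] [0,200] [0,400] [0,800] [0,1110] [0,1110] [0,1110] [0,1110]

Derivation:
Computing bounds per retry:
  i=0: D_i=min(50*2^0,1110)=50, bounds=[0,50]
  i=1: D_i=min(50*2^1,1110)=100, bounds=[0,100]
  i=2: D_i=min(50*2^2,1110)=200, bounds=[0,200]
  i=3: D_i=min(50*2^3,1110)=400, bounds=[0,400]
  i=4: D_i=min(50*2^4,1110)=800, bounds=[0,800]
  i=5: D_i=min(50*2^5,1110)=1110, bounds=[0,1110]
  i=6: D_i=min(50*2^6,1110)=1110, bounds=[0,1110]
  i=7: D_i=min(50*2^7,1110)=1110, bounds=[0,1110]
  i=8: D_i=min(50*2^8,1110)=1110, bounds=[0,1110]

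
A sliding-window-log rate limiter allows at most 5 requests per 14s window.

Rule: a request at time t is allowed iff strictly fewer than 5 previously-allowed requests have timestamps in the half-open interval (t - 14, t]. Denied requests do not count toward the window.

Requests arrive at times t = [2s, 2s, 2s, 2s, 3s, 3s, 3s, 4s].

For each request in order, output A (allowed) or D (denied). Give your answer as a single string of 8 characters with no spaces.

Answer: AAAAADDD

Derivation:
Tracking allowed requests in the window:
  req#1 t=2s: ALLOW
  req#2 t=2s: ALLOW
  req#3 t=2s: ALLOW
  req#4 t=2s: ALLOW
  req#5 t=3s: ALLOW
  req#6 t=3s: DENY
  req#7 t=3s: DENY
  req#8 t=4s: DENY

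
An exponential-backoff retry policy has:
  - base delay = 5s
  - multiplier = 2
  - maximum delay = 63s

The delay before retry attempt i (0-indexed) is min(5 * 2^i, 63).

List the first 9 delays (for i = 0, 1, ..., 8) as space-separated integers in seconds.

Computing each delay:
  i=0: min(5*2^0, 63) = 5
  i=1: min(5*2^1, 63) = 10
  i=2: min(5*2^2, 63) = 20
  i=3: min(5*2^3, 63) = 40
  i=4: min(5*2^4, 63) = 63
  i=5: min(5*2^5, 63) = 63
  i=6: min(5*2^6, 63) = 63
  i=7: min(5*2^7, 63) = 63
  i=8: min(5*2^8, 63) = 63

Answer: 5 10 20 40 63 63 63 63 63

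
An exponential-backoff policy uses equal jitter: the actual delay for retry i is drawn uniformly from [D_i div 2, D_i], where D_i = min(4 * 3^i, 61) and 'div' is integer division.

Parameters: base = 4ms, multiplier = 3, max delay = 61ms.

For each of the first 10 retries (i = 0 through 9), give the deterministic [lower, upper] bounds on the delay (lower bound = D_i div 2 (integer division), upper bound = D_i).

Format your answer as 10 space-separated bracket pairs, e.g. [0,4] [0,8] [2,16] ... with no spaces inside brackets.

Answer: [2,4] [6,12] [18,36] [30,61] [30,61] [30,61] [30,61] [30,61] [30,61] [30,61]

Derivation:
Computing bounds per retry:
  i=0: D_i=min(4*3^0,61)=4, bounds=[2,4]
  i=1: D_i=min(4*3^1,61)=12, bounds=[6,12]
  i=2: D_i=min(4*3^2,61)=36, bounds=[18,36]
  i=3: D_i=min(4*3^3,61)=61, bounds=[30,61]
  i=4: D_i=min(4*3^4,61)=61, bounds=[30,61]
  i=5: D_i=min(4*3^5,61)=61, bounds=[30,61]
  i=6: D_i=min(4*3^6,61)=61, bounds=[30,61]
  i=7: D_i=min(4*3^7,61)=61, bounds=[30,61]
  i=8: D_i=min(4*3^8,61)=61, bounds=[30,61]
  i=9: D_i=min(4*3^9,61)=61, bounds=[30,61]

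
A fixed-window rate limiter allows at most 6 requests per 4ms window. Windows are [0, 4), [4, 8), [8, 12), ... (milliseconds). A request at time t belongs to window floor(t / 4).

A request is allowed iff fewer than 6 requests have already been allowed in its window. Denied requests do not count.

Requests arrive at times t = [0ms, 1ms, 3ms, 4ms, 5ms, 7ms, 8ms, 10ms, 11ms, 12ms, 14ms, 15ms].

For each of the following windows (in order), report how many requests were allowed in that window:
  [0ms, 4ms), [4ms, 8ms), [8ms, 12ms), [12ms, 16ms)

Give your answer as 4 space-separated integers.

Answer: 3 3 3 3

Derivation:
Processing requests:
  req#1 t=0ms (window 0): ALLOW
  req#2 t=1ms (window 0): ALLOW
  req#3 t=3ms (window 0): ALLOW
  req#4 t=4ms (window 1): ALLOW
  req#5 t=5ms (window 1): ALLOW
  req#6 t=7ms (window 1): ALLOW
  req#7 t=8ms (window 2): ALLOW
  req#8 t=10ms (window 2): ALLOW
  req#9 t=11ms (window 2): ALLOW
  req#10 t=12ms (window 3): ALLOW
  req#11 t=14ms (window 3): ALLOW
  req#12 t=15ms (window 3): ALLOW

Allowed counts by window: 3 3 3 3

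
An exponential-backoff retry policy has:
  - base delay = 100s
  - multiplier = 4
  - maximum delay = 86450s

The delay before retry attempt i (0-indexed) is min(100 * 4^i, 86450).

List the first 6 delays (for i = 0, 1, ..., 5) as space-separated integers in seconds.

Answer: 100 400 1600 6400 25600 86450

Derivation:
Computing each delay:
  i=0: min(100*4^0, 86450) = 100
  i=1: min(100*4^1, 86450) = 400
  i=2: min(100*4^2, 86450) = 1600
  i=3: min(100*4^3, 86450) = 6400
  i=4: min(100*4^4, 86450) = 25600
  i=5: min(100*4^5, 86450) = 86450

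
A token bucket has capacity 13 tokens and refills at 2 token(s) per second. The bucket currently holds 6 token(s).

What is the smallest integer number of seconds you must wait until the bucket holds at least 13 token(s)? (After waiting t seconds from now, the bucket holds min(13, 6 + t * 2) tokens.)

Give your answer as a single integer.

Answer: 4

Derivation:
Need 6 + t * 2 >= 13, so t >= 7/2.
Smallest integer t = ceil(7/2) = 4.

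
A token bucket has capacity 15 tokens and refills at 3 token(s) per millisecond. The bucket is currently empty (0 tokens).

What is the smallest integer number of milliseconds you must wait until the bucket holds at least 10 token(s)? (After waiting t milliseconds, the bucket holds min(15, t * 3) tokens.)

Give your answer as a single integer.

Need t * 3 >= 10, so t >= 10/3.
Smallest integer t = ceil(10/3) = 4.

Answer: 4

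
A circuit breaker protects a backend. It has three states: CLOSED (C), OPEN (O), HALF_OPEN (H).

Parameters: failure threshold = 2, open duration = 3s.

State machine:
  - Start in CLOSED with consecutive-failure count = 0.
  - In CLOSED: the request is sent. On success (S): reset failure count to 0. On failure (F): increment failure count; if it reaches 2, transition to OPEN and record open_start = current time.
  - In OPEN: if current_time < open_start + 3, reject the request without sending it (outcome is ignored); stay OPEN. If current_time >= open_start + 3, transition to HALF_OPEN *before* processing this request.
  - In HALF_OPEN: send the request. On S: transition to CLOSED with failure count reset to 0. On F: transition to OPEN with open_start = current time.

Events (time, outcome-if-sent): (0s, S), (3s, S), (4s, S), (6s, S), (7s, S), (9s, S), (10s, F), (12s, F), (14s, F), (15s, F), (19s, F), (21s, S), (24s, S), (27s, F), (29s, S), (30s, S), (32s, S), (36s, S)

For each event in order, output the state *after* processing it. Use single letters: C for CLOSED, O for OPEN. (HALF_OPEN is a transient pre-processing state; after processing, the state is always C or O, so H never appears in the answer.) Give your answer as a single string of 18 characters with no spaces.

Answer: CCCCCCCOOOOOCCCCCC

Derivation:
State after each event:
  event#1 t=0s outcome=S: state=CLOSED
  event#2 t=3s outcome=S: state=CLOSED
  event#3 t=4s outcome=S: state=CLOSED
  event#4 t=6s outcome=S: state=CLOSED
  event#5 t=7s outcome=S: state=CLOSED
  event#6 t=9s outcome=S: state=CLOSED
  event#7 t=10s outcome=F: state=CLOSED
  event#8 t=12s outcome=F: state=OPEN
  event#9 t=14s outcome=F: state=OPEN
  event#10 t=15s outcome=F: state=OPEN
  event#11 t=19s outcome=F: state=OPEN
  event#12 t=21s outcome=S: state=OPEN
  event#13 t=24s outcome=S: state=CLOSED
  event#14 t=27s outcome=F: state=CLOSED
  event#15 t=29s outcome=S: state=CLOSED
  event#16 t=30s outcome=S: state=CLOSED
  event#17 t=32s outcome=S: state=CLOSED
  event#18 t=36s outcome=S: state=CLOSED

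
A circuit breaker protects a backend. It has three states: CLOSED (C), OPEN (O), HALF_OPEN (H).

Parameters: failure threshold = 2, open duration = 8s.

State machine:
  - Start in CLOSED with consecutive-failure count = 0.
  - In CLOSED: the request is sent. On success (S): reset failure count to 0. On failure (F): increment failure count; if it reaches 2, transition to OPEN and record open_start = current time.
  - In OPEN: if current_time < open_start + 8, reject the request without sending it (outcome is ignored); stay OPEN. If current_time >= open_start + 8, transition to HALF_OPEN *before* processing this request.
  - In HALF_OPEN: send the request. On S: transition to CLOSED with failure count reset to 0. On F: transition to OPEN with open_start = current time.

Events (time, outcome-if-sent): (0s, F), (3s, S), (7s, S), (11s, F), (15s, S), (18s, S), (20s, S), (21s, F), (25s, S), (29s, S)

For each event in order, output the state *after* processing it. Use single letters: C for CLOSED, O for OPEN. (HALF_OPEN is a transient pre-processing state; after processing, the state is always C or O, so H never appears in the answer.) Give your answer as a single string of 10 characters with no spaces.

State after each event:
  event#1 t=0s outcome=F: state=CLOSED
  event#2 t=3s outcome=S: state=CLOSED
  event#3 t=7s outcome=S: state=CLOSED
  event#4 t=11s outcome=F: state=CLOSED
  event#5 t=15s outcome=S: state=CLOSED
  event#6 t=18s outcome=S: state=CLOSED
  event#7 t=20s outcome=S: state=CLOSED
  event#8 t=21s outcome=F: state=CLOSED
  event#9 t=25s outcome=S: state=CLOSED
  event#10 t=29s outcome=S: state=CLOSED

Answer: CCCCCCCCCC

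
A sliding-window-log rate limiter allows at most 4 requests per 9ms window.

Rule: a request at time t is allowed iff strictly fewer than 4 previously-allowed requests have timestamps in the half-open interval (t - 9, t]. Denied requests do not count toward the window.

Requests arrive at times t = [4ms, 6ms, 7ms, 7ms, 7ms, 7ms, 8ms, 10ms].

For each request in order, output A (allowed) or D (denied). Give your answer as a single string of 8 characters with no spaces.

Tracking allowed requests in the window:
  req#1 t=4ms: ALLOW
  req#2 t=6ms: ALLOW
  req#3 t=7ms: ALLOW
  req#4 t=7ms: ALLOW
  req#5 t=7ms: DENY
  req#6 t=7ms: DENY
  req#7 t=8ms: DENY
  req#8 t=10ms: DENY

Answer: AAAADDDD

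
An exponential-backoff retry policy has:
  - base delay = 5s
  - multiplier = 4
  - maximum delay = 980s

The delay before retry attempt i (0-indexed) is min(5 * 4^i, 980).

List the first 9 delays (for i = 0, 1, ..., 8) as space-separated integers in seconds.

Computing each delay:
  i=0: min(5*4^0, 980) = 5
  i=1: min(5*4^1, 980) = 20
  i=2: min(5*4^2, 980) = 80
  i=3: min(5*4^3, 980) = 320
  i=4: min(5*4^4, 980) = 980
  i=5: min(5*4^5, 980) = 980
  i=6: min(5*4^6, 980) = 980
  i=7: min(5*4^7, 980) = 980
  i=8: min(5*4^8, 980) = 980

Answer: 5 20 80 320 980 980 980 980 980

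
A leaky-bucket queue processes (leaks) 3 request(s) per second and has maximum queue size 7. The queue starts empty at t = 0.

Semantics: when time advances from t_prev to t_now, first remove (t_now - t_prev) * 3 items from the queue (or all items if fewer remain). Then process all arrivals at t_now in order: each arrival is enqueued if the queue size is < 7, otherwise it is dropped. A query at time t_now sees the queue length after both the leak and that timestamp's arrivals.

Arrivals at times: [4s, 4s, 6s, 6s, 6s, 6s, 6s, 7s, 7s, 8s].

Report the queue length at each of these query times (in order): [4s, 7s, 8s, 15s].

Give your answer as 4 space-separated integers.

Queue lengths at query times:
  query t=4s: backlog = 2
  query t=7s: backlog = 4
  query t=8s: backlog = 2
  query t=15s: backlog = 0

Answer: 2 4 2 0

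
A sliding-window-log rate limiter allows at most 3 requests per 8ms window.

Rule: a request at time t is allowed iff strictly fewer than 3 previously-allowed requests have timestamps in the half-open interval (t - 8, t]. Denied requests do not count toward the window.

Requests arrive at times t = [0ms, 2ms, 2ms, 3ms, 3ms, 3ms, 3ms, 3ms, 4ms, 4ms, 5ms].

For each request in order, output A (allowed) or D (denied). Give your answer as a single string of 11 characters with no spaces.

Answer: AAADDDDDDDD

Derivation:
Tracking allowed requests in the window:
  req#1 t=0ms: ALLOW
  req#2 t=2ms: ALLOW
  req#3 t=2ms: ALLOW
  req#4 t=3ms: DENY
  req#5 t=3ms: DENY
  req#6 t=3ms: DENY
  req#7 t=3ms: DENY
  req#8 t=3ms: DENY
  req#9 t=4ms: DENY
  req#10 t=4ms: DENY
  req#11 t=5ms: DENY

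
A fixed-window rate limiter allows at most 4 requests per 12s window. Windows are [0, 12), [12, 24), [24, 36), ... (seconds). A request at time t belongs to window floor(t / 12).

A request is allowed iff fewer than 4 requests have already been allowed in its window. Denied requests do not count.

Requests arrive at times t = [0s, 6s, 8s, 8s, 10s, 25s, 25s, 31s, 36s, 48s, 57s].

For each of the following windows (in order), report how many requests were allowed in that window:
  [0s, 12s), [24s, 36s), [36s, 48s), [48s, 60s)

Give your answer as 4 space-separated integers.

Processing requests:
  req#1 t=0s (window 0): ALLOW
  req#2 t=6s (window 0): ALLOW
  req#3 t=8s (window 0): ALLOW
  req#4 t=8s (window 0): ALLOW
  req#5 t=10s (window 0): DENY
  req#6 t=25s (window 2): ALLOW
  req#7 t=25s (window 2): ALLOW
  req#8 t=31s (window 2): ALLOW
  req#9 t=36s (window 3): ALLOW
  req#10 t=48s (window 4): ALLOW
  req#11 t=57s (window 4): ALLOW

Allowed counts by window: 4 3 1 2

Answer: 4 3 1 2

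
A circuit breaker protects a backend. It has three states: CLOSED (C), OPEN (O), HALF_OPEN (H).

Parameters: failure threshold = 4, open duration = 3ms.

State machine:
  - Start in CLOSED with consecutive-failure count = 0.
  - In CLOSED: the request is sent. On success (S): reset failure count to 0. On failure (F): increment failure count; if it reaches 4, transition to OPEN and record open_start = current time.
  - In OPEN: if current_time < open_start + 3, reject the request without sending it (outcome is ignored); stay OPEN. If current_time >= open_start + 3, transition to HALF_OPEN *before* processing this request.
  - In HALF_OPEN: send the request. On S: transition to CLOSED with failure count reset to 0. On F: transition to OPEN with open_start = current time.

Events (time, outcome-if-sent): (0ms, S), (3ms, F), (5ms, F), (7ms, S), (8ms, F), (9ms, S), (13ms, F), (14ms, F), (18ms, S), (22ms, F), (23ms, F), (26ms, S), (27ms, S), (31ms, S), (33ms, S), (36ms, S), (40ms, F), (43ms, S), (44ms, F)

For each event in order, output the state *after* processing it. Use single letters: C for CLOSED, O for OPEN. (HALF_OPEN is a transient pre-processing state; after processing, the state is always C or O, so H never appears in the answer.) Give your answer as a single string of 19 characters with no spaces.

State after each event:
  event#1 t=0ms outcome=S: state=CLOSED
  event#2 t=3ms outcome=F: state=CLOSED
  event#3 t=5ms outcome=F: state=CLOSED
  event#4 t=7ms outcome=S: state=CLOSED
  event#5 t=8ms outcome=F: state=CLOSED
  event#6 t=9ms outcome=S: state=CLOSED
  event#7 t=13ms outcome=F: state=CLOSED
  event#8 t=14ms outcome=F: state=CLOSED
  event#9 t=18ms outcome=S: state=CLOSED
  event#10 t=22ms outcome=F: state=CLOSED
  event#11 t=23ms outcome=F: state=CLOSED
  event#12 t=26ms outcome=S: state=CLOSED
  event#13 t=27ms outcome=S: state=CLOSED
  event#14 t=31ms outcome=S: state=CLOSED
  event#15 t=33ms outcome=S: state=CLOSED
  event#16 t=36ms outcome=S: state=CLOSED
  event#17 t=40ms outcome=F: state=CLOSED
  event#18 t=43ms outcome=S: state=CLOSED
  event#19 t=44ms outcome=F: state=CLOSED

Answer: CCCCCCCCCCCCCCCCCCC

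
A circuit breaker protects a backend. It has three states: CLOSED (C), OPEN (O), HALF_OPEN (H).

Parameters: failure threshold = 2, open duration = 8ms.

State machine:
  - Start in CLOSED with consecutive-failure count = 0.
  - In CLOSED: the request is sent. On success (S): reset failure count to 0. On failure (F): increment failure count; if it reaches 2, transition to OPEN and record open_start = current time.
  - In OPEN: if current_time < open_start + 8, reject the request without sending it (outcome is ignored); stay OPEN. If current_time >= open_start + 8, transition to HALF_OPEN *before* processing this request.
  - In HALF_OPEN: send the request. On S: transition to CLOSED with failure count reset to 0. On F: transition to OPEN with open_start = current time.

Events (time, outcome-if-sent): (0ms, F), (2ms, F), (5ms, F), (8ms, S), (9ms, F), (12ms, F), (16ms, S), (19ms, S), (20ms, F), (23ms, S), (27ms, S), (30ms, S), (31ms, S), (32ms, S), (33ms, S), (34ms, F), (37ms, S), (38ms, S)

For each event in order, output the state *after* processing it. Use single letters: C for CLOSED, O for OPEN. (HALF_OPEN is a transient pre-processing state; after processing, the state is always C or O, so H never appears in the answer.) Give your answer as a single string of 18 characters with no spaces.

Answer: COOOOOOOOOOCCCCCCC

Derivation:
State after each event:
  event#1 t=0ms outcome=F: state=CLOSED
  event#2 t=2ms outcome=F: state=OPEN
  event#3 t=5ms outcome=F: state=OPEN
  event#4 t=8ms outcome=S: state=OPEN
  event#5 t=9ms outcome=F: state=OPEN
  event#6 t=12ms outcome=F: state=OPEN
  event#7 t=16ms outcome=S: state=OPEN
  event#8 t=19ms outcome=S: state=OPEN
  event#9 t=20ms outcome=F: state=OPEN
  event#10 t=23ms outcome=S: state=OPEN
  event#11 t=27ms outcome=S: state=OPEN
  event#12 t=30ms outcome=S: state=CLOSED
  event#13 t=31ms outcome=S: state=CLOSED
  event#14 t=32ms outcome=S: state=CLOSED
  event#15 t=33ms outcome=S: state=CLOSED
  event#16 t=34ms outcome=F: state=CLOSED
  event#17 t=37ms outcome=S: state=CLOSED
  event#18 t=38ms outcome=S: state=CLOSED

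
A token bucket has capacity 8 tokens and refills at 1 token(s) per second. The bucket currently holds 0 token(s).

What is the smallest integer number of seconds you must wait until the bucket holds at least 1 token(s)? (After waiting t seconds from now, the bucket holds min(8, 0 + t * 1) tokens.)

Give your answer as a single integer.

Need 0 + t * 1 >= 1, so t >= 1/1.
Smallest integer t = ceil(1/1) = 1.

Answer: 1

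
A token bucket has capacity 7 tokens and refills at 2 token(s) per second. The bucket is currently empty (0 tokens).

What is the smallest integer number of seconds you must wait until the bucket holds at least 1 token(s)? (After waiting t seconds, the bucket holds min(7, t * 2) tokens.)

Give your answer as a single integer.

Need t * 2 >= 1, so t >= 1/2.
Smallest integer t = ceil(1/2) = 1.

Answer: 1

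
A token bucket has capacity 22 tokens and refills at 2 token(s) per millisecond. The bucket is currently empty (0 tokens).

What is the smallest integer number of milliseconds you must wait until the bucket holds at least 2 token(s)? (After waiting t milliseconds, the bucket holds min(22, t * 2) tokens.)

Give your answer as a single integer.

Answer: 1

Derivation:
Need t * 2 >= 2, so t >= 2/2.
Smallest integer t = ceil(2/2) = 1.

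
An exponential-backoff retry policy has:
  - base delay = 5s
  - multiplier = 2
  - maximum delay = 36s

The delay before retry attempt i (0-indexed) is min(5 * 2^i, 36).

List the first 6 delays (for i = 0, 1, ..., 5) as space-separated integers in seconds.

Answer: 5 10 20 36 36 36

Derivation:
Computing each delay:
  i=0: min(5*2^0, 36) = 5
  i=1: min(5*2^1, 36) = 10
  i=2: min(5*2^2, 36) = 20
  i=3: min(5*2^3, 36) = 36
  i=4: min(5*2^4, 36) = 36
  i=5: min(5*2^5, 36) = 36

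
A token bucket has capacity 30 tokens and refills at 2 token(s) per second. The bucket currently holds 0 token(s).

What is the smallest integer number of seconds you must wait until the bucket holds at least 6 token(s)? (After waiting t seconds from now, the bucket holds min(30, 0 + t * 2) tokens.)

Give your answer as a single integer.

Need 0 + t * 2 >= 6, so t >= 6/2.
Smallest integer t = ceil(6/2) = 3.

Answer: 3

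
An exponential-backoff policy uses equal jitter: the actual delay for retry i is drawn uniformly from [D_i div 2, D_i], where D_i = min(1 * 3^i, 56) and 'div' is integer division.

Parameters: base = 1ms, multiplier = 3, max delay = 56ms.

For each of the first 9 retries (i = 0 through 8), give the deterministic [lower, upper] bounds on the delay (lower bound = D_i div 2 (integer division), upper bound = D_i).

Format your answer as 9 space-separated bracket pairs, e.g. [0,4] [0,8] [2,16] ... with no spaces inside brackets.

Answer: [0,1] [1,3] [4,9] [13,27] [28,56] [28,56] [28,56] [28,56] [28,56]

Derivation:
Computing bounds per retry:
  i=0: D_i=min(1*3^0,56)=1, bounds=[0,1]
  i=1: D_i=min(1*3^1,56)=3, bounds=[1,3]
  i=2: D_i=min(1*3^2,56)=9, bounds=[4,9]
  i=3: D_i=min(1*3^3,56)=27, bounds=[13,27]
  i=4: D_i=min(1*3^4,56)=56, bounds=[28,56]
  i=5: D_i=min(1*3^5,56)=56, bounds=[28,56]
  i=6: D_i=min(1*3^6,56)=56, bounds=[28,56]
  i=7: D_i=min(1*3^7,56)=56, bounds=[28,56]
  i=8: D_i=min(1*3^8,56)=56, bounds=[28,56]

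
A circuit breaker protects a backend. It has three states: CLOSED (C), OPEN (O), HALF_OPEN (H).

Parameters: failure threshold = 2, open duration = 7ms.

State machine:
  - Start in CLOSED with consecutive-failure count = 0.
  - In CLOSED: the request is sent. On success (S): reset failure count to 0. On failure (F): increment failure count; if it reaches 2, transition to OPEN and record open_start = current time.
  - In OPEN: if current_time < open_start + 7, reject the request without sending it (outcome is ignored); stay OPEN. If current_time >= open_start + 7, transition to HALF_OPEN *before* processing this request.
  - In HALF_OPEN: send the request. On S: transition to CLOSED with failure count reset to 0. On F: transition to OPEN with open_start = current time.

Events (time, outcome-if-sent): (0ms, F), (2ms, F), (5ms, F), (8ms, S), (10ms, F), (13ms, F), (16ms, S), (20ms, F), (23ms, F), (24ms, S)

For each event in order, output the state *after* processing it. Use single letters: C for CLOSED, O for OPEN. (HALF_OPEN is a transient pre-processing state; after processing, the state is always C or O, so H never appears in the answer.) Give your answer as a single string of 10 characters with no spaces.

Answer: COOOOOOOOO

Derivation:
State after each event:
  event#1 t=0ms outcome=F: state=CLOSED
  event#2 t=2ms outcome=F: state=OPEN
  event#3 t=5ms outcome=F: state=OPEN
  event#4 t=8ms outcome=S: state=OPEN
  event#5 t=10ms outcome=F: state=OPEN
  event#6 t=13ms outcome=F: state=OPEN
  event#7 t=16ms outcome=S: state=OPEN
  event#8 t=20ms outcome=F: state=OPEN
  event#9 t=23ms outcome=F: state=OPEN
  event#10 t=24ms outcome=S: state=OPEN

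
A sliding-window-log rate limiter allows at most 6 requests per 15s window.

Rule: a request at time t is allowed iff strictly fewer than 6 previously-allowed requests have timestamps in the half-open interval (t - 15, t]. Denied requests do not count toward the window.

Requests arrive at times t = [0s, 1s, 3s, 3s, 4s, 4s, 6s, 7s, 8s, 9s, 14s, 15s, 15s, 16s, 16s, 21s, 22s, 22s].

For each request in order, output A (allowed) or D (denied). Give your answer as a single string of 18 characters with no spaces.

Answer: AAAAAADDDDDADADAAA

Derivation:
Tracking allowed requests in the window:
  req#1 t=0s: ALLOW
  req#2 t=1s: ALLOW
  req#3 t=3s: ALLOW
  req#4 t=3s: ALLOW
  req#5 t=4s: ALLOW
  req#6 t=4s: ALLOW
  req#7 t=6s: DENY
  req#8 t=7s: DENY
  req#9 t=8s: DENY
  req#10 t=9s: DENY
  req#11 t=14s: DENY
  req#12 t=15s: ALLOW
  req#13 t=15s: DENY
  req#14 t=16s: ALLOW
  req#15 t=16s: DENY
  req#16 t=21s: ALLOW
  req#17 t=22s: ALLOW
  req#18 t=22s: ALLOW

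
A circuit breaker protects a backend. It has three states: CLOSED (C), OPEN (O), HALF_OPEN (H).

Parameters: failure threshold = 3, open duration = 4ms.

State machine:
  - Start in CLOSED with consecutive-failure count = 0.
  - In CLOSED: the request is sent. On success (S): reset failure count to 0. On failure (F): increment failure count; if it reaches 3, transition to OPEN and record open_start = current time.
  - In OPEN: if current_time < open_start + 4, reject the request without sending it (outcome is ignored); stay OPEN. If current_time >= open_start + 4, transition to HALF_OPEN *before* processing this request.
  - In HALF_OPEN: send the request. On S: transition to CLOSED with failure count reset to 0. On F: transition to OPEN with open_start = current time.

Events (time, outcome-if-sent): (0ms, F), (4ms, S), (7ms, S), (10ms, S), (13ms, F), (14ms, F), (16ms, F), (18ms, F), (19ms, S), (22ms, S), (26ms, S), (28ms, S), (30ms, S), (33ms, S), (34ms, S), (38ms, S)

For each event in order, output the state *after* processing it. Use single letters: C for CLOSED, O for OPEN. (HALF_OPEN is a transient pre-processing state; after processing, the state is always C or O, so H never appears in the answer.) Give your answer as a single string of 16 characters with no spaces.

Answer: CCCCCCOOOCCCCCCC

Derivation:
State after each event:
  event#1 t=0ms outcome=F: state=CLOSED
  event#2 t=4ms outcome=S: state=CLOSED
  event#3 t=7ms outcome=S: state=CLOSED
  event#4 t=10ms outcome=S: state=CLOSED
  event#5 t=13ms outcome=F: state=CLOSED
  event#6 t=14ms outcome=F: state=CLOSED
  event#7 t=16ms outcome=F: state=OPEN
  event#8 t=18ms outcome=F: state=OPEN
  event#9 t=19ms outcome=S: state=OPEN
  event#10 t=22ms outcome=S: state=CLOSED
  event#11 t=26ms outcome=S: state=CLOSED
  event#12 t=28ms outcome=S: state=CLOSED
  event#13 t=30ms outcome=S: state=CLOSED
  event#14 t=33ms outcome=S: state=CLOSED
  event#15 t=34ms outcome=S: state=CLOSED
  event#16 t=38ms outcome=S: state=CLOSED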